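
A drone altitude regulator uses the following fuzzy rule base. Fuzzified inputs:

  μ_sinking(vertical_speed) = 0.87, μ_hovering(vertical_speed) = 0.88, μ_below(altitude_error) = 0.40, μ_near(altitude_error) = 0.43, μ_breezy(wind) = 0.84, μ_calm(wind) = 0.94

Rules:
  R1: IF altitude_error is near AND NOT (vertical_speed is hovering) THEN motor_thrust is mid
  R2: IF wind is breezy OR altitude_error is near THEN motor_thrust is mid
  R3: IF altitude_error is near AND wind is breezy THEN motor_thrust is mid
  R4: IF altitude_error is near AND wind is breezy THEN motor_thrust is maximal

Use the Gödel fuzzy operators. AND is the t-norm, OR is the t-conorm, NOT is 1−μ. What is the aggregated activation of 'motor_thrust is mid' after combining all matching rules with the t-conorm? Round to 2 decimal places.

R1: near=0.43, ¬hovering=1−0.88=0.12; AND[min(a, b)] → w = 0.12
R2: breezy=0.84, near=0.43; OR[max(a, b)] → w = 0.84
R3: near=0.43, breezy=0.84; AND[min(a, b)] → w = 0.43
R4: near=0.43, breezy=0.84; AND[min(a, b)] → w = 0.43
Rules with consequent 'mid': {R1, R2, R3} → strengths 0.12, 0.84, 0.43
Aggregate via t-conorm [max(a, b)]: 0.84

0.84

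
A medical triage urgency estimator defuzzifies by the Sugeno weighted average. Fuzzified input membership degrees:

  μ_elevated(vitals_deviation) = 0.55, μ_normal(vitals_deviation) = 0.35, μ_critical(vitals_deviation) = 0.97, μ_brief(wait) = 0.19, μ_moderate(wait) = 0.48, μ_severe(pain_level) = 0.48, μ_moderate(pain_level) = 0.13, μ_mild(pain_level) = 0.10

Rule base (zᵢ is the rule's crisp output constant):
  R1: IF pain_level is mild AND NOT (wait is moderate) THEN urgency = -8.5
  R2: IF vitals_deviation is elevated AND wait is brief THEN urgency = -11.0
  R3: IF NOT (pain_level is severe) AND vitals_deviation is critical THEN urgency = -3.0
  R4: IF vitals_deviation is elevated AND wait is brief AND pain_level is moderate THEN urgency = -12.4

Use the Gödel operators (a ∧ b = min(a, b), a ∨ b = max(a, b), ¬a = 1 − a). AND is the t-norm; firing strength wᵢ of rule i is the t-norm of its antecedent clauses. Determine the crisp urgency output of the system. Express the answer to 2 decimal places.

R1 (z=-8.5): mild=0.10, ¬moderate=1−0.48=0.52; AND[min(a, b)] → w = 0.10
R2 (z=-11.0): elevated=0.55, brief=0.19; AND[min(a, b)] → w = 0.19
R3 (z=-3.0): ¬severe=1−0.48=0.52, critical=0.97; AND[min(a, b)] → w = 0.52
R4 (z=-12.4): elevated=0.55, brief=0.19, moderate=0.13; AND[min(a, b)] → w = 0.13
Weighted average = (0.10·-8.5 + 0.19·-11.0 + 0.52·-3.0 + 0.13·-12.4) / (0.10 + 0.19 + 0.52 + 0.13)
  = -6.1120 / 0.9400 = -6.50

-6.50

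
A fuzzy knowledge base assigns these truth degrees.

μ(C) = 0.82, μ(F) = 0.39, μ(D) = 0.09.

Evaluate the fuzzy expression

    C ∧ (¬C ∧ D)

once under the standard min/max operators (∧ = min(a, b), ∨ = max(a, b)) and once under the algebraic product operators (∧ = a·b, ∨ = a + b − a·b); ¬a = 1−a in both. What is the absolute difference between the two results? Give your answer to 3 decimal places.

0.077

Under standard min/max:
  ¬C = 1 − 0.82 = 0.18
  ¬C ∧ D = min(a, b) on (0.18, 0.09) = 0.09
  C ∧ (¬C ∧ D) = min(a, b) on (0.82, 0.09) = 0.09
  → value = 0.0900
Under algebraic product:
  ¬C = 1 − 0.8200 = 0.1800
  ¬C ∧ D = a·b on (0.1800, 0.0900) = 0.0162
  C ∧ (¬C ∧ D) = a·b on (0.8200, 0.0162) = 0.0133
  → value = 0.0133
|0.0900 − 0.0133| = 0.077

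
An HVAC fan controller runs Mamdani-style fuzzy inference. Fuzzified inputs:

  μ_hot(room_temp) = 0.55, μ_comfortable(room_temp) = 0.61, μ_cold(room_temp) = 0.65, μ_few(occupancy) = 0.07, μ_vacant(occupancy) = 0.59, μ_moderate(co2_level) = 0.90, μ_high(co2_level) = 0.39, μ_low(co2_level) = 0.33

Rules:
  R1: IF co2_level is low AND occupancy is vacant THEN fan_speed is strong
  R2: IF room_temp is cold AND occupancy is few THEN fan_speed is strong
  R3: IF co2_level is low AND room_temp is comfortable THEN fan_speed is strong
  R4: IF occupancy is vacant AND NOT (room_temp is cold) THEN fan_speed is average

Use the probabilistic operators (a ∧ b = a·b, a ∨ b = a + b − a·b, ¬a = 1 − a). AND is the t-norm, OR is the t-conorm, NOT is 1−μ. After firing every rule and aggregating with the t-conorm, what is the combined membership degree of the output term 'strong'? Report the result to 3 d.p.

0.386

R1: low=0.33, vacant=0.59; AND[a·b] → w = 0.1947
R2: cold=0.65, few=0.07; AND[a·b] → w = 0.0455
R3: low=0.33, comfortable=0.61; AND[a·b] → w = 0.2013
R4: vacant=0.59, ¬cold=1−0.65=0.35; AND[a·b] → w = 0.2065
Rules with consequent 'strong': {R1, R2, R3} → strengths 0.1947, 0.0455, 0.2013
Aggregate via t-conorm [a + b − a·b]: 0.3861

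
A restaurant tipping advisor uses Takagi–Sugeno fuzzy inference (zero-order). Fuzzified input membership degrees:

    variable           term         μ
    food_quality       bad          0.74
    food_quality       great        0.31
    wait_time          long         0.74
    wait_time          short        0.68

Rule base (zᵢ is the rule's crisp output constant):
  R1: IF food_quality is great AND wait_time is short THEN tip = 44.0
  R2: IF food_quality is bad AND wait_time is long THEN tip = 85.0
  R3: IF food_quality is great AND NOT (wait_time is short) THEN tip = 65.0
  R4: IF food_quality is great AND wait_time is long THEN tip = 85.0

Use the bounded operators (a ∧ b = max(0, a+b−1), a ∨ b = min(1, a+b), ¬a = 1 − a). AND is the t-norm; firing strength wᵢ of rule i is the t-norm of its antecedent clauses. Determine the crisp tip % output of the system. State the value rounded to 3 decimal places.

R1 (z=44.0): great=0.31, short=0.68; AND[max(0, a+b−1)] → w = 0.00
R2 (z=85.0): bad=0.74, long=0.74; AND[max(0, a+b−1)] → w = 0.48
R3 (z=65.0): great=0.31, ¬short=1−0.68=0.32; AND[max(0, a+b−1)] → w = 0.00
R4 (z=85.0): great=0.31, long=0.74; AND[max(0, a+b−1)] → w = 0.05
Weighted average = (0.00·44.0 + 0.48·85.0 + 0.00·65.0 + 0.05·85.0) / (0.00 + 0.48 + 0.00 + 0.05)
  = 45.0500 / 0.5300 = 85.000

85.000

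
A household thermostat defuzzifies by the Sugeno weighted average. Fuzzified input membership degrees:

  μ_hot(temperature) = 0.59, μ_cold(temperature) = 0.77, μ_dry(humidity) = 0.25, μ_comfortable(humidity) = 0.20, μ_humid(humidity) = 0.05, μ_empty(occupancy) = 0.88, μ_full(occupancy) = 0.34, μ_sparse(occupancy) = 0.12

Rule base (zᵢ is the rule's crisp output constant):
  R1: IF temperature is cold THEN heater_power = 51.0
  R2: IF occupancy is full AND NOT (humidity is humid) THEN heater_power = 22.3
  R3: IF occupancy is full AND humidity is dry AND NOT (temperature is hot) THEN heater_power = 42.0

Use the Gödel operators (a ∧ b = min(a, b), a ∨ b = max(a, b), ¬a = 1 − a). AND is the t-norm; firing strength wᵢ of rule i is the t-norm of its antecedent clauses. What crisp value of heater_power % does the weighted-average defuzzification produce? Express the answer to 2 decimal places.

42.17

R1 (z=51.0): cold=0.77 → w = 0.77
R2 (z=22.3): full=0.34, ¬humid=1−0.05=0.95; AND[min(a, b)] → w = 0.34
R3 (z=42.0): full=0.34, dry=0.25, ¬hot=1−0.59=0.41; AND[min(a, b)] → w = 0.25
Weighted average = (0.77·51.0 + 0.34·22.3 + 0.25·42.0) / (0.77 + 0.34 + 0.25)
  = 57.3520 / 1.3600 = 42.17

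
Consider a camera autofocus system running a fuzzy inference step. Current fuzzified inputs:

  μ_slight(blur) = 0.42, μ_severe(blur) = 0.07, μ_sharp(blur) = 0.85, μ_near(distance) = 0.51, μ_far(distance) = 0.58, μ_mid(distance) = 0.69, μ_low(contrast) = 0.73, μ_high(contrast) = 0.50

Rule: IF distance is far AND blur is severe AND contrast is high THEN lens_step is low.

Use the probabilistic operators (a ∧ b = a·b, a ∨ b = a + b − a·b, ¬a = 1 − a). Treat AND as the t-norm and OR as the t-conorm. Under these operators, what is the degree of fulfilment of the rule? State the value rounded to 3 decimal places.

firing strength: far=0.58, severe=0.07, high=0.50; AND[a·b] → w = 0.0203

0.020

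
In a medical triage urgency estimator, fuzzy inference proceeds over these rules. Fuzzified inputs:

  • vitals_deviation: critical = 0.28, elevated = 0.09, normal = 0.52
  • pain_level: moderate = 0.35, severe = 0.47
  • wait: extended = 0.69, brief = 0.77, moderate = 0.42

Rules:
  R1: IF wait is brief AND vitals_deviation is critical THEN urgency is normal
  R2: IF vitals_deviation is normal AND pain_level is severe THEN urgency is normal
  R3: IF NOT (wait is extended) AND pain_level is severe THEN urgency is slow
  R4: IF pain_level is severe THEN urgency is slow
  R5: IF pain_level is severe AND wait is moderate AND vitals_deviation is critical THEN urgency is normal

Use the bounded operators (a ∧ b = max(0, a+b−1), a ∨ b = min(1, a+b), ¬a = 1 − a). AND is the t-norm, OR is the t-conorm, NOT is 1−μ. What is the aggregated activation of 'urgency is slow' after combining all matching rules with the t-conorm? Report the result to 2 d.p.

R1: brief=0.77, critical=0.28; AND[max(0, a+b−1)] → w = 0.05
R2: normal=0.52, severe=0.47; AND[max(0, a+b−1)] → w = 0.00
R3: ¬extended=1−0.69=0.31, severe=0.47; AND[max(0, a+b−1)] → w = 0.00
R4: severe=0.47 → w = 0.47
R5: severe=0.47, moderate=0.42, critical=0.28; AND[max(0, a+b−1)] → w = 0.00
Rules with consequent 'slow': {R3, R4} → strengths 0.00, 0.47
Aggregate via t-conorm [min(1, a+b)]: 0.47

0.47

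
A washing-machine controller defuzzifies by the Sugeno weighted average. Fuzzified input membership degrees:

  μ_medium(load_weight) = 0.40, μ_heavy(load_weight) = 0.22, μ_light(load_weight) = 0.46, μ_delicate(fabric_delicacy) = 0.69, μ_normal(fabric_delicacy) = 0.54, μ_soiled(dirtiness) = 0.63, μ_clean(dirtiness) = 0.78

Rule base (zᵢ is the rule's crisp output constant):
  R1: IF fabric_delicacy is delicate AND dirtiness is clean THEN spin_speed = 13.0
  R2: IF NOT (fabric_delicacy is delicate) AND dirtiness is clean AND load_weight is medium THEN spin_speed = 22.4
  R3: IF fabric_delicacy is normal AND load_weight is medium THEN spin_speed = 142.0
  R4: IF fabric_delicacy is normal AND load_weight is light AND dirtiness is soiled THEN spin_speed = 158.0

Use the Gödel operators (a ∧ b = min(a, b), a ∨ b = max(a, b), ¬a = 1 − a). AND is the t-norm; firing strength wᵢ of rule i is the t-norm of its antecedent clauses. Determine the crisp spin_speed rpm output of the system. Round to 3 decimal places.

R1 (z=13.0): delicate=0.69, clean=0.78; AND[min(a, b)] → w = 0.69
R2 (z=22.4): ¬delicate=1−0.69=0.31, clean=0.78, medium=0.40; AND[min(a, b)] → w = 0.31
R3 (z=142.0): normal=0.54, medium=0.40; AND[min(a, b)] → w = 0.40
R4 (z=158.0): normal=0.54, light=0.46, soiled=0.63; AND[min(a, b)] → w = 0.46
Weighted average = (0.69·13.0 + 0.31·22.4 + 0.40·142.0 + 0.46·158.0) / (0.69 + 0.31 + 0.40 + 0.46)
  = 145.3940 / 1.8600 = 78.169

78.169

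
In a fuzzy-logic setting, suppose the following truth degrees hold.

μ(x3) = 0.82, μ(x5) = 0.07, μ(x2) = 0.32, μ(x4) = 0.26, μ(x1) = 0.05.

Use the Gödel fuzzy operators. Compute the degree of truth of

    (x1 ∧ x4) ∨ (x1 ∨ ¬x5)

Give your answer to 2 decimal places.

0.93

x1 ∧ x4 = min(a, b) on (0.05, 0.26) = 0.05
¬x5 = 1 − 0.07 = 0.93
x1 ∨ ¬x5 = max(a, b) on (0.05, 0.93) = 0.93
(x1 ∧ x4) ∨ (x1 ∨ ¬x5) = max(a, b) on (0.05, 0.93) = 0.93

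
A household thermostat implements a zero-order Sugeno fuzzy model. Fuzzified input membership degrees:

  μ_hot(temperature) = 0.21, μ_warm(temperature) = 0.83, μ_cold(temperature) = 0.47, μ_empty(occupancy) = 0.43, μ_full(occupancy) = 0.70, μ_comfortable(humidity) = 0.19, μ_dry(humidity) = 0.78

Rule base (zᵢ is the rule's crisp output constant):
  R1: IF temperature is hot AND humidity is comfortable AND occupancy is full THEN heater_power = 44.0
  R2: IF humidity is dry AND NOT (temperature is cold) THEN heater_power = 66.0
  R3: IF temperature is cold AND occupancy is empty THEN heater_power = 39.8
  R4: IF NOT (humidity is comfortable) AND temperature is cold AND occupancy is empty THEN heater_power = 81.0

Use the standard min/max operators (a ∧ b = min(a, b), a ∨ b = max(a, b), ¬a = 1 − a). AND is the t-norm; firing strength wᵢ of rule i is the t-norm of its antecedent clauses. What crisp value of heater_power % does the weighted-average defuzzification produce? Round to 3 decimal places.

60.306

R1 (z=44.0): hot=0.21, comfortable=0.19, full=0.70; AND[min(a, b)] → w = 0.19
R2 (z=66.0): dry=0.78, ¬cold=1−0.47=0.53; AND[min(a, b)] → w = 0.53
R3 (z=39.8): cold=0.47, empty=0.43; AND[min(a, b)] → w = 0.43
R4 (z=81.0): ¬comfortable=1−0.19=0.81, cold=0.47, empty=0.43; AND[min(a, b)] → w = 0.43
Weighted average = (0.19·44.0 + 0.53·66.0 + 0.43·39.8 + 0.43·81.0) / (0.19 + 0.53 + 0.43 + 0.43)
  = 95.2840 / 1.5800 = 60.306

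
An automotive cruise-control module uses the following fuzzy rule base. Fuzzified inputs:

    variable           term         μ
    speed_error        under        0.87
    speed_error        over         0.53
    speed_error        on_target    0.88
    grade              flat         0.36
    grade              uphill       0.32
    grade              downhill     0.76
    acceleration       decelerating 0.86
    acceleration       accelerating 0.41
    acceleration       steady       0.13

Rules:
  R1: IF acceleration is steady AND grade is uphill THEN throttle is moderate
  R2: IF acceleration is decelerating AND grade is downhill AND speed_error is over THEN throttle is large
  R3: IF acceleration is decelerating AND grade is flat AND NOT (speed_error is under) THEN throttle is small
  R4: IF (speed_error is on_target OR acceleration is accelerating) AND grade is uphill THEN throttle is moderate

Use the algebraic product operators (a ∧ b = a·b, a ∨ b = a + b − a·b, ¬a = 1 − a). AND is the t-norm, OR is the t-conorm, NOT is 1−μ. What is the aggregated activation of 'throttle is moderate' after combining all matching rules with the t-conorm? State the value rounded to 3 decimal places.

0.327

R1: steady=0.13, uphill=0.32; AND[a·b] → w = 0.0416
R2: decelerating=0.86, downhill=0.76, over=0.53; AND[a·b] → w = 0.3464
R3: decelerating=0.86, flat=0.36, ¬under=1−0.87=0.13; AND[a·b] → w = 0.0402
R4: (on_target=0.88 OR accelerating=0.41) = 0.9292; AND[a·b] with uphill=0.32 → w = 0.2973
Rules with consequent 'moderate': {R1, R4} → strengths 0.0416, 0.2973
Aggregate via t-conorm [a + b − a·b]: 0.3266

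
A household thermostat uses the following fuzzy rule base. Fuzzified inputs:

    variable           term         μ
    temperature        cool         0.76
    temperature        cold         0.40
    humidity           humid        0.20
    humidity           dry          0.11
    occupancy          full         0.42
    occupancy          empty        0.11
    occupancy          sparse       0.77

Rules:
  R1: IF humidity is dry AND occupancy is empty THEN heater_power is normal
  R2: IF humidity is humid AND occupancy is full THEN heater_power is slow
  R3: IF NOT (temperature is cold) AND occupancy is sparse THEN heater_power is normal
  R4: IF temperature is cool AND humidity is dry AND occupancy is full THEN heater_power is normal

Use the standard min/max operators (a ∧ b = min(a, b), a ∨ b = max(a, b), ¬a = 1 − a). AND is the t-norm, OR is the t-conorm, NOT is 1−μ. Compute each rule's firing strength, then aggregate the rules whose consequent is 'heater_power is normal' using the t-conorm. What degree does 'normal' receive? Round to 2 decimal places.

0.60

R1: dry=0.11, empty=0.11; AND[min(a, b)] → w = 0.11
R2: humid=0.20, full=0.42; AND[min(a, b)] → w = 0.20
R3: ¬cold=1−0.40=0.60, sparse=0.77; AND[min(a, b)] → w = 0.60
R4: cool=0.76, dry=0.11, full=0.42; AND[min(a, b)] → w = 0.11
Rules with consequent 'normal': {R1, R3, R4} → strengths 0.11, 0.60, 0.11
Aggregate via t-conorm [max(a, b)]: 0.60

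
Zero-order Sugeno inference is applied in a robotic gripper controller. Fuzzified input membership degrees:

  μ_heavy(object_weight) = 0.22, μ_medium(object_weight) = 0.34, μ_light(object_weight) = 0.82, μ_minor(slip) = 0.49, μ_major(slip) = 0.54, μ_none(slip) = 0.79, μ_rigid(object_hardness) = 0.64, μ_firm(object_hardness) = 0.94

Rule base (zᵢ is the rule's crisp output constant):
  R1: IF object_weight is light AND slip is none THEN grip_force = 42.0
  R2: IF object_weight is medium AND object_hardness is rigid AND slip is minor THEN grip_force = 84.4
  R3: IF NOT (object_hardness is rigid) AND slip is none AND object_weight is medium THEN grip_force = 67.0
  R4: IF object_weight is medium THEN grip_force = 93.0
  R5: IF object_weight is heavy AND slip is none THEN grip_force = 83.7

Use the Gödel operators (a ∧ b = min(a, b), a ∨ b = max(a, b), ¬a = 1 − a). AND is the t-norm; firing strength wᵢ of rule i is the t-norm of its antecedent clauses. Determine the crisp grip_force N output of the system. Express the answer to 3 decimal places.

66.350

R1 (z=42.0): light=0.82, none=0.79; AND[min(a, b)] → w = 0.79
R2 (z=84.4): medium=0.34, rigid=0.64, minor=0.49; AND[min(a, b)] → w = 0.34
R3 (z=67.0): ¬rigid=1−0.64=0.36, none=0.79, medium=0.34; AND[min(a, b)] → w = 0.34
R4 (z=93.0): medium=0.34 → w = 0.34
R5 (z=83.7): heavy=0.22, none=0.79; AND[min(a, b)] → w = 0.22
Weighted average = (0.79·42.0 + 0.34·84.4 + 0.34·67.0 + 0.34·93.0 + 0.22·83.7) / (0.79 + 0.34 + 0.34 + 0.34 + 0.22)
  = 134.6900 / 2.0300 = 66.350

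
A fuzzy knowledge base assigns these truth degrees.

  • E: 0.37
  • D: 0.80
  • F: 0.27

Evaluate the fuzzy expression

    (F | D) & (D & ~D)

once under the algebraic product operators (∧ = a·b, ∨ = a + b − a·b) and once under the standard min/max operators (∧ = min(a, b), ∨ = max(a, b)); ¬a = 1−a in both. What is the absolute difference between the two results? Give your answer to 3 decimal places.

Under algebraic product:
  F | D = a + b − a·b on (0.2700, 0.8000) = 0.8540
  ~D = 1 − 0.8000 = 0.2000
  D & ~D = a·b on (0.8000, 0.2000) = 0.1600
  (F | D) & (D & ~D) = a·b on (0.8540, 0.1600) = 0.1366
  → value = 0.1366
Under standard min/max:
  F | D = max(a, b) on (0.27, 0.80) = 0.80
  ~D = 1 − 0.80 = 0.20
  D & ~D = min(a, b) on (0.80, 0.20) = 0.20
  (F | D) & (D & ~D) = min(a, b) on (0.80, 0.20) = 0.20
  → value = 0.2000
|0.1366 − 0.2000| = 0.063

0.063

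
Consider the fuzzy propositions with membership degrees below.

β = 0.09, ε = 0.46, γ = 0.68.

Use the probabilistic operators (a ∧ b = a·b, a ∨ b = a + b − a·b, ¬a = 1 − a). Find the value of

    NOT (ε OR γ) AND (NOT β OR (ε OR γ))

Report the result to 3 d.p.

ε OR γ = a + b − a·b on (0.4600, 0.6800) = 0.8272
NOT (ε OR γ) = 1 − 0.8272 = 0.1728
NOT β = 1 − 0.0900 = 0.9100
ε OR γ = a + b − a·b on (0.4600, 0.6800) = 0.8272
NOT β OR (ε OR γ) = a + b − a·b on (0.9100, 0.8272) = 0.9844
NOT (ε OR γ) AND (NOT β OR (ε OR γ)) = a·b on (0.1728, 0.9844) = 0.1701

0.170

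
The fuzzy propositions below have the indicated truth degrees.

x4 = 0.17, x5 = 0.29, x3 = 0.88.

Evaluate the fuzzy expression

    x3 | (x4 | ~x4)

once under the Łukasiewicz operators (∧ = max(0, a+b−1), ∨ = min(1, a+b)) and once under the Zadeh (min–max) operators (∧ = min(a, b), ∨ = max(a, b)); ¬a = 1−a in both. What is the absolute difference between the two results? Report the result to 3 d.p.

Under Łukasiewicz:
  ~x4 = 1 − 0.17 = 0.83
  x4 | ~x4 = min(1, a+b) on (0.17, 0.83) = 1.00
  x3 | (x4 | ~x4) = min(1, a+b) on (0.88, 1.00) = 1.00
  → value = 1.0000
Under Zadeh (min–max):
  ~x4 = 1 − 0.17 = 0.83
  x4 | ~x4 = max(a, b) on (0.17, 0.83) = 0.83
  x3 | (x4 | ~x4) = max(a, b) on (0.88, 0.83) = 0.88
  → value = 0.8800
|1.0000 − 0.8800| = 0.120

0.120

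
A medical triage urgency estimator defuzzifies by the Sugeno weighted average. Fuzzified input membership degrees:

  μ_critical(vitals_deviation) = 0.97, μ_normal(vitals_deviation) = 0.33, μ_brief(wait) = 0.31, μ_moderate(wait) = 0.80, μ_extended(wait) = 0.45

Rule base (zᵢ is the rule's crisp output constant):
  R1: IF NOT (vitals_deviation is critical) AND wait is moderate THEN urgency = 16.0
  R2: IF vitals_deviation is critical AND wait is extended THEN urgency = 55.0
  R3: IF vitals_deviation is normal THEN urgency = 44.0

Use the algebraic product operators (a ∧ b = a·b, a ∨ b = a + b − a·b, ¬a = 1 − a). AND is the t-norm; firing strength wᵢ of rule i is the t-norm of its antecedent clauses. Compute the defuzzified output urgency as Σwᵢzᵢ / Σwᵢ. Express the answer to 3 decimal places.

R1 (z=16.0): ¬critical=1−0.97=0.03, moderate=0.80; AND[a·b] → w = 0.0240
R2 (z=55.0): critical=0.97, extended=0.45; AND[a·b] → w = 0.4365
R3 (z=44.0): normal=0.33 → w = 0.3300
Weighted average = (0.0240·16.0 + 0.4365·55.0 + 0.3300·44.0) / (0.0240 + 0.4365 + 0.3300)
  = 38.9115 / 0.7905 = 49.224

49.224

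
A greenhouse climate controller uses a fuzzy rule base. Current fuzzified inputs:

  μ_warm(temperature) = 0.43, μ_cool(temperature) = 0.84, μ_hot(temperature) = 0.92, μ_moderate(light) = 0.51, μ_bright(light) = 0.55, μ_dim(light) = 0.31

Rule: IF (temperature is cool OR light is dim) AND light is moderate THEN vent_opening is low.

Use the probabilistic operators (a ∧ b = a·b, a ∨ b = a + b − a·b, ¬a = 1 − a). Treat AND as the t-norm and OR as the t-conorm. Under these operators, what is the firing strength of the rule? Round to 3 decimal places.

0.454

firing strength: (cool=0.84 OR dim=0.31) = 0.8896; AND[a·b] with moderate=0.51 → w = 0.4537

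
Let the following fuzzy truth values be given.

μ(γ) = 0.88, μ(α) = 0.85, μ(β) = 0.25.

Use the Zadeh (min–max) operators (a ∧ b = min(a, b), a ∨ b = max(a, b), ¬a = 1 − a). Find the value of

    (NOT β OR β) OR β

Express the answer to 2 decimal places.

0.75

NOT β = 1 − 0.25 = 0.75
NOT β OR β = max(a, b) on (0.75, 0.25) = 0.75
(NOT β OR β) OR β = max(a, b) on (0.75, 0.25) = 0.75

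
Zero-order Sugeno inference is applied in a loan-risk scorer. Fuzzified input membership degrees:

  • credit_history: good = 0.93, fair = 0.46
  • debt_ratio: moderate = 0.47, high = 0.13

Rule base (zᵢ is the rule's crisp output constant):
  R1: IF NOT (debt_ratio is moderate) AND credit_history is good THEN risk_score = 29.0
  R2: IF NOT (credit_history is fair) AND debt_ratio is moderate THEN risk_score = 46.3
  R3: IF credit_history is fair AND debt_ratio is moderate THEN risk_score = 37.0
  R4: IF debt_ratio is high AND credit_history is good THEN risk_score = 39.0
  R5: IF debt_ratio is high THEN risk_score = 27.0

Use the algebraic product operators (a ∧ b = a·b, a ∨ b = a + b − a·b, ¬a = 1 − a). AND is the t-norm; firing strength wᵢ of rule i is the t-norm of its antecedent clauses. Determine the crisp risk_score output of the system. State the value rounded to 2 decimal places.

R1 (z=29.0): ¬moderate=1−0.47=0.53, good=0.93; AND[a·b] → w = 0.4929
R2 (z=46.3): ¬fair=1−0.46=0.54, moderate=0.47; AND[a·b] → w = 0.2538
R3 (z=37.0): fair=0.46, moderate=0.47; AND[a·b] → w = 0.2162
R4 (z=39.0): high=0.13, good=0.93; AND[a·b] → w = 0.1209
R5 (z=27.0): high=0.13 → w = 0.1300
Weighted average = (0.4929·29.0 + 0.2538·46.3 + 0.2162·37.0 + 0.1209·39.0 + 0.1300·27.0) / (0.4929 + 0.2538 + 0.2162 + 0.1209 + 0.1300)
  = 42.2695 / 1.2138 = 34.82

34.82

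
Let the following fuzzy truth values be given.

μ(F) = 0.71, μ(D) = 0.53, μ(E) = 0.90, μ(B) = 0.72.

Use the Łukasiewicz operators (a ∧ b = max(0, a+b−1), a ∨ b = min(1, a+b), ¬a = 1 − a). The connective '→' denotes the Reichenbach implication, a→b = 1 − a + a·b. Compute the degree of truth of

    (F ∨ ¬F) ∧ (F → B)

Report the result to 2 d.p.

¬F = 1 − 0.71 = 0.29
F ∨ ¬F = min(1, a+b) on (0.71, 0.29) = 1.00
F → B  [Reichenbach: 1 − a + a·b] with a=0.71, b=0.72 → 0.80
(F ∨ ¬F) ∧ (F → B) = max(0, a+b−1) on (1.00, 0.80) = 0.80

0.80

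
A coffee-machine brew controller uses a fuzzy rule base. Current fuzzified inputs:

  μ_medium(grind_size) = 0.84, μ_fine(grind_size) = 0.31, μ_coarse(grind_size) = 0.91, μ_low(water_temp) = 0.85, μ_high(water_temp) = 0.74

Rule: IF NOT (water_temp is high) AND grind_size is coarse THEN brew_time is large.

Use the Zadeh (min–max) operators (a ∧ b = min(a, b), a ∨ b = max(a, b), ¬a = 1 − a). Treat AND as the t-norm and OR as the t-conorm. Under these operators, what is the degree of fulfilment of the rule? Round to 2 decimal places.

firing strength: ¬high=1−0.74=0.26, coarse=0.91; AND[min(a, b)] → w = 0.26

0.26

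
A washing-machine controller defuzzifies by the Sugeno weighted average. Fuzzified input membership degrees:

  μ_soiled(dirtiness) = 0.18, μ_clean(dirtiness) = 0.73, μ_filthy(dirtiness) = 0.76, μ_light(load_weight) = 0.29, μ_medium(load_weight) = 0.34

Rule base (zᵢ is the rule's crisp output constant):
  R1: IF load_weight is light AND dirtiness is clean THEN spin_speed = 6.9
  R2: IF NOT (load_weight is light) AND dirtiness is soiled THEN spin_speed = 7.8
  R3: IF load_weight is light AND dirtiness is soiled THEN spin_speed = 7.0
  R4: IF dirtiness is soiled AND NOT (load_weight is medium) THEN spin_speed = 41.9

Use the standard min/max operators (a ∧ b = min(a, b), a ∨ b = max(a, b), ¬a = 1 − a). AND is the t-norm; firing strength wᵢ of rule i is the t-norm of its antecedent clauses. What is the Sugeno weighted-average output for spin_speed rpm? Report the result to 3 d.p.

14.707

R1 (z=6.9): light=0.29, clean=0.73; AND[min(a, b)] → w = 0.29
R2 (z=7.8): ¬light=1−0.29=0.71, soiled=0.18; AND[min(a, b)] → w = 0.18
R3 (z=7.0): light=0.29, soiled=0.18; AND[min(a, b)] → w = 0.18
R4 (z=41.9): soiled=0.18, ¬medium=1−0.34=0.66; AND[min(a, b)] → w = 0.18
Weighted average = (0.29·6.9 + 0.18·7.8 + 0.18·7.0 + 0.18·41.9) / (0.29 + 0.18 + 0.18 + 0.18)
  = 12.2070 / 0.8300 = 14.707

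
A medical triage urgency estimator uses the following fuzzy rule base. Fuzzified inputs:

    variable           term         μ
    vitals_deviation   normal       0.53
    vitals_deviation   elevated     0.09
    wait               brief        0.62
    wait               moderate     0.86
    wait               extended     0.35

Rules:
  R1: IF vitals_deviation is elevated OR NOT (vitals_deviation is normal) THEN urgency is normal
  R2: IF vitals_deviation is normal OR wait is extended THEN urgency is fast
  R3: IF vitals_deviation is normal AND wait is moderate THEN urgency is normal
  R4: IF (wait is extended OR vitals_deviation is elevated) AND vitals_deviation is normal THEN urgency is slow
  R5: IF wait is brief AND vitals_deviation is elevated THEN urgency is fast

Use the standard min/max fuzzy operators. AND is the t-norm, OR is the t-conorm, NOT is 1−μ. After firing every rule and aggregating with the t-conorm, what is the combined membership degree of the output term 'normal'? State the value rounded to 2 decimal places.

0.53

R1: elevated=0.09, ¬normal=1−0.53=0.47; OR[max(a, b)] → w = 0.47
R2: normal=0.53, extended=0.35; OR[max(a, b)] → w = 0.53
R3: normal=0.53, moderate=0.86; AND[min(a, b)] → w = 0.53
R4: (extended=0.35 OR elevated=0.09) = 0.35; AND[min(a, b)] with normal=0.53 → w = 0.35
R5: brief=0.62, elevated=0.09; AND[min(a, b)] → w = 0.09
Rules with consequent 'normal': {R1, R3} → strengths 0.47, 0.53
Aggregate via t-conorm [max(a, b)]: 0.53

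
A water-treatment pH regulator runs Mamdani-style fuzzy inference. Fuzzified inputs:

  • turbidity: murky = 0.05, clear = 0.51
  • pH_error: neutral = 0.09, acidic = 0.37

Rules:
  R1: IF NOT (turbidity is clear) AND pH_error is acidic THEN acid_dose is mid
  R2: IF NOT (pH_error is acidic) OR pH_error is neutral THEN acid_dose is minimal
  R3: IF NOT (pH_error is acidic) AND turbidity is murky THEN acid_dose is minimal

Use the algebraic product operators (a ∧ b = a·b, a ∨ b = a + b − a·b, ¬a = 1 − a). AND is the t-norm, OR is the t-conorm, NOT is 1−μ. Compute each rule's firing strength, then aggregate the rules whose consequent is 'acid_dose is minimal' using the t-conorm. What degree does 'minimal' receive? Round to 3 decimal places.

0.674

R1: ¬clear=1−0.51=0.49, acidic=0.37; AND[a·b] → w = 0.1813
R2: ¬acidic=1−0.37=0.63, neutral=0.09; OR[a + b − a·b] → w = 0.6633
R3: ¬acidic=1−0.37=0.63, murky=0.05; AND[a·b] → w = 0.0315
Rules with consequent 'minimal': {R2, R3} → strengths 0.6633, 0.0315
Aggregate via t-conorm [a + b − a·b]: 0.6739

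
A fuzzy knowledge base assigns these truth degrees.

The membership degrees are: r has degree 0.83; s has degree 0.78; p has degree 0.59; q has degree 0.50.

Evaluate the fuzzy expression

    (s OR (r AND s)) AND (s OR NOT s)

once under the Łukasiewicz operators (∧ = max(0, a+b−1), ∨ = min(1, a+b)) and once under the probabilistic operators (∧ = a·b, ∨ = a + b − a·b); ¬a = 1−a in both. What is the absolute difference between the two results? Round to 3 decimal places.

Under Łukasiewicz:
  r AND s = max(0, a+b−1) on (0.83, 0.78) = 0.61
  s OR (r AND s) = min(1, a+b) on (0.78, 0.61) = 1.00
  NOT s = 1 − 0.78 = 0.22
  s OR NOT s = min(1, a+b) on (0.78, 0.22) = 1.00
  (s OR (r AND s)) AND (s OR NOT s) = max(0, a+b−1) on (1.00, 1.00) = 1.00
  → value = 1.0000
Under probabilistic:
  r AND s = a·b on (0.8300, 0.7800) = 0.6474
  s OR (r AND s) = a + b − a·b on (0.7800, 0.6474) = 0.9224
  NOT s = 1 − 0.7800 = 0.2200
  s OR NOT s = a + b − a·b on (0.7800, 0.2200) = 0.8284
  (s OR (r AND s)) AND (s OR NOT s) = a·b on (0.9224, 0.8284) = 0.7641
  → value = 0.7641
|1.0000 − 0.7641| = 0.236

0.236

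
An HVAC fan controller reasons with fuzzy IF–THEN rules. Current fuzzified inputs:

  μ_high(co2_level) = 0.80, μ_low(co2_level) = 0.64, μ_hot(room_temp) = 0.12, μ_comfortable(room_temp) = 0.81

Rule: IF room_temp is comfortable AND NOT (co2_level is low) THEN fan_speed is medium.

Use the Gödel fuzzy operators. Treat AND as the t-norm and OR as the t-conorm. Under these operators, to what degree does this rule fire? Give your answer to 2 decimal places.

firing strength: comfortable=0.81, ¬low=1−0.64=0.36; AND[min(a, b)] → w = 0.36

0.36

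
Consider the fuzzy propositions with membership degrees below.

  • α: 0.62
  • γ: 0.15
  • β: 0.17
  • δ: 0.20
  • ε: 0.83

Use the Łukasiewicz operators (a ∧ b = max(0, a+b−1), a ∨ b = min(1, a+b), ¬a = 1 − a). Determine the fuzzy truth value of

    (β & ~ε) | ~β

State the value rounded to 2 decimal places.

~ε = 1 − 0.83 = 0.17
β & ~ε = max(0, a+b−1) on (0.17, 0.17) = 0.00
~β = 1 − 0.17 = 0.83
(β & ~ε) | ~β = min(1, a+b) on (0.00, 0.83) = 0.83

0.83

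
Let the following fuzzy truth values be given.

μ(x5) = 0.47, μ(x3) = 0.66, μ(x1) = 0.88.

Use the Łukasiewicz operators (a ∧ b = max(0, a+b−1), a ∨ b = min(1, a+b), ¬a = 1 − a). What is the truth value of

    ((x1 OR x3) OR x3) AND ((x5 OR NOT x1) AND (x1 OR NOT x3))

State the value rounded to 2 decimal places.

0.59

x1 OR x3 = min(1, a+b) on (0.88, 0.66) = 1.00
(x1 OR x3) OR x3 = min(1, a+b) on (1.00, 0.66) = 1.00
NOT x1 = 1 − 0.88 = 0.12
x5 OR NOT x1 = min(1, a+b) on (0.47, 0.12) = 0.59
NOT x3 = 1 − 0.66 = 0.34
x1 OR NOT x3 = min(1, a+b) on (0.88, 0.34) = 1.00
(x5 OR NOT x1) AND (x1 OR NOT x3) = max(0, a+b−1) on (0.59, 1.00) = 0.59
((x1 OR x3) OR x3) AND ((x5 OR NOT x1) AND (x1 OR NOT x3)) = max(0, a+b−1) on (1.00, 0.59) = 0.59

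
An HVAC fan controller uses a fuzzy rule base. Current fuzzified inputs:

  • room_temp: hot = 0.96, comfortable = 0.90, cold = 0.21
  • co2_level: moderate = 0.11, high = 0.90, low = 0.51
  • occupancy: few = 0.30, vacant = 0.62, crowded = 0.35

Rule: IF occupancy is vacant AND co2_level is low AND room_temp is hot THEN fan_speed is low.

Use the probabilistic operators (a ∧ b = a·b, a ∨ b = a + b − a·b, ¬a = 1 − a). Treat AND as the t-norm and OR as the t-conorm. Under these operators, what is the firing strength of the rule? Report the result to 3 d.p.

firing strength: vacant=0.62, low=0.51, hot=0.96; AND[a·b] → w = 0.3036

0.304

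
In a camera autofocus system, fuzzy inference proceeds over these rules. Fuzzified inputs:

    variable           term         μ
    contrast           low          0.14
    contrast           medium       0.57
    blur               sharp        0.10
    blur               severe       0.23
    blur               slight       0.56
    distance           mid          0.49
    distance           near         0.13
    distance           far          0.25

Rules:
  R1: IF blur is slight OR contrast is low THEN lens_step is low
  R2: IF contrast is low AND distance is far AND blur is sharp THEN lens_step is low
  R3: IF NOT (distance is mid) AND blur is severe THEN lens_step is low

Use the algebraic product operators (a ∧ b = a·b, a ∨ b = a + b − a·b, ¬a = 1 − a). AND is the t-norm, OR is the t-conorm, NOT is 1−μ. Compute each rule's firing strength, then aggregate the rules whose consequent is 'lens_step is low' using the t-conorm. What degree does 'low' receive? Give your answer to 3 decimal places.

R1: slight=0.56, low=0.14; OR[a + b − a·b] → w = 0.6216
R2: low=0.14, far=0.25, sharp=0.10; AND[a·b] → w = 0.0035
R3: ¬mid=1−0.49=0.51, severe=0.23; AND[a·b] → w = 0.1173
Rules with consequent 'low': {R1, R2, R3} → strengths 0.6216, 0.0035, 0.1173
Aggregate via t-conorm [a + b − a·b]: 0.6672

0.667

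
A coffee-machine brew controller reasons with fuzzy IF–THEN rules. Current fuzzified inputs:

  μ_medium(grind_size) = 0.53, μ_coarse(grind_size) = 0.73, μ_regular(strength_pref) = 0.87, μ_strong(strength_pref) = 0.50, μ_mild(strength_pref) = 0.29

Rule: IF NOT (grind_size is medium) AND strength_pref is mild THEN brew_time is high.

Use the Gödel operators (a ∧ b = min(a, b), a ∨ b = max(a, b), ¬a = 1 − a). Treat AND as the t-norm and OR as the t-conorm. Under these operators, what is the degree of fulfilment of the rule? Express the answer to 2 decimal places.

firing strength: ¬medium=1−0.53=0.47, mild=0.29; AND[min(a, b)] → w = 0.29

0.29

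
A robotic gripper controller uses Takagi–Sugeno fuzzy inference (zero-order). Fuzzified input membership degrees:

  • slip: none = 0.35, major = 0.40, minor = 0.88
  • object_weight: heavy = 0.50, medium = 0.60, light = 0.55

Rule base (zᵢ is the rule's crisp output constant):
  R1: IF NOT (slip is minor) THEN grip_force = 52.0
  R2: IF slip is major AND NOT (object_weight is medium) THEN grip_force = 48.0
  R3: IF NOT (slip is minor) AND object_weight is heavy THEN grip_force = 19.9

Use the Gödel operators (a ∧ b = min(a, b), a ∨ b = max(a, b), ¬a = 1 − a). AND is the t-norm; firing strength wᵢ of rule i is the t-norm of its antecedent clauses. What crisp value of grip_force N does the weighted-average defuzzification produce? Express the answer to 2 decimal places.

43.48

R1 (z=52.0): ¬minor=1−0.88=0.12 → w = 0.12
R2 (z=48.0): major=0.40, ¬medium=1−0.60=0.40; AND[min(a, b)] → w = 0.40
R3 (z=19.9): ¬minor=1−0.88=0.12, heavy=0.50; AND[min(a, b)] → w = 0.12
Weighted average = (0.12·52.0 + 0.40·48.0 + 0.12·19.9) / (0.12 + 0.40 + 0.12)
  = 27.8280 / 0.6400 = 43.48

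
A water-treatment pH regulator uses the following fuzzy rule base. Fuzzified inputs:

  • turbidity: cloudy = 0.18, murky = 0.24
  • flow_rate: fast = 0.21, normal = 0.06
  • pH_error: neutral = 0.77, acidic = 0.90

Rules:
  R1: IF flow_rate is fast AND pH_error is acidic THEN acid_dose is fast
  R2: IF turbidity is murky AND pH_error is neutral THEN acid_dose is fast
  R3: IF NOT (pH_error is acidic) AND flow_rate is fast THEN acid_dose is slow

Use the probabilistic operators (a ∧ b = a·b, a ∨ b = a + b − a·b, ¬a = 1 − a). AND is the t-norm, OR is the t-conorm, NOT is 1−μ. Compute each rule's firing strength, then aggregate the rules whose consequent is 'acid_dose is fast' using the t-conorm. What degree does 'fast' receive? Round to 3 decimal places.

R1: fast=0.21, acidic=0.90; AND[a·b] → w = 0.1890
R2: murky=0.24, neutral=0.77; AND[a·b] → w = 0.1848
R3: ¬acidic=1−0.90=0.10, fast=0.21; AND[a·b] → w = 0.0210
Rules with consequent 'fast': {R1, R2} → strengths 0.1890, 0.1848
Aggregate via t-conorm [a + b − a·b]: 0.3389

0.339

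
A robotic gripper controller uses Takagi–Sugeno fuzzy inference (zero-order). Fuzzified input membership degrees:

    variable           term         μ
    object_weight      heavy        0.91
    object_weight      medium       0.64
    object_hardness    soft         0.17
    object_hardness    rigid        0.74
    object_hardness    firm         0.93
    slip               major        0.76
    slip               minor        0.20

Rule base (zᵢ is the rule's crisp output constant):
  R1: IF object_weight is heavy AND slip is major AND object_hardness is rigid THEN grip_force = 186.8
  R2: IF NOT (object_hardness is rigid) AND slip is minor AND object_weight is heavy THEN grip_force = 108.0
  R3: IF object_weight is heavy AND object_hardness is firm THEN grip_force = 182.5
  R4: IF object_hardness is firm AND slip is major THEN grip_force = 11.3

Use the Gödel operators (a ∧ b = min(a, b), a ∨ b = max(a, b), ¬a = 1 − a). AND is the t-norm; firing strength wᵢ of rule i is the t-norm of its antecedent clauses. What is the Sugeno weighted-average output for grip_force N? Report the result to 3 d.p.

R1 (z=186.8): heavy=0.91, major=0.76, rigid=0.74; AND[min(a, b)] → w = 0.74
R2 (z=108.0): ¬rigid=1−0.74=0.26, minor=0.20, heavy=0.91; AND[min(a, b)] → w = 0.20
R3 (z=182.5): heavy=0.91, firm=0.93; AND[min(a, b)] → w = 0.91
R4 (z=11.3): firm=0.93, major=0.76; AND[min(a, b)] → w = 0.76
Weighted average = (0.74·186.8 + 0.20·108.0 + 0.91·182.5 + 0.76·11.3) / (0.74 + 0.20 + 0.91 + 0.76)
  = 334.4950 / 2.6100 = 128.159

128.159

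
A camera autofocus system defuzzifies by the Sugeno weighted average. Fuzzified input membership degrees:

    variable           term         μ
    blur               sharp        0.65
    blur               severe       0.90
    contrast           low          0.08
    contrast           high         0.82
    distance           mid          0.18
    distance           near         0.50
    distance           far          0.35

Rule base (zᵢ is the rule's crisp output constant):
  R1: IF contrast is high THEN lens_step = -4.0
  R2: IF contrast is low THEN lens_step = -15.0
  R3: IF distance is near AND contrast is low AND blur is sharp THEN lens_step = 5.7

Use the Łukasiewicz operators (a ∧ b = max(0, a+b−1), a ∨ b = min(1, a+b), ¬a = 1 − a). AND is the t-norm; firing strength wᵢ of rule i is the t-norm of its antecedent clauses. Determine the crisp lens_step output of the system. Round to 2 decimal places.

-4.98

R1 (z=-4.0): high=0.82 → w = 0.82
R2 (z=-15.0): low=0.08 → w = 0.08
R3 (z=5.7): near=0.50, low=0.08, sharp=0.65; AND[max(0, a+b−1)] → w = 0.00
Weighted average = (0.82·-4.0 + 0.08·-15.0 + 0.00·5.7) / (0.82 + 0.08 + 0.00)
  = -4.4800 / 0.9000 = -4.98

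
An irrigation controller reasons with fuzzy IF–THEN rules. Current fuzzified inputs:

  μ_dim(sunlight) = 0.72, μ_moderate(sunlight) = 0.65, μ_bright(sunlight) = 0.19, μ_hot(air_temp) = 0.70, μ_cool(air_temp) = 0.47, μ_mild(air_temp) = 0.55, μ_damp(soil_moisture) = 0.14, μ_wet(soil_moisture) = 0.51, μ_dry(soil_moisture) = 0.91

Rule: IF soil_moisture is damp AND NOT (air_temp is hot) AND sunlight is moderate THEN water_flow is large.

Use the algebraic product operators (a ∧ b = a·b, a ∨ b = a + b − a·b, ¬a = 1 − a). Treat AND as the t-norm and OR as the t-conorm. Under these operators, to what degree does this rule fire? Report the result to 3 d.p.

0.027

firing strength: damp=0.14, ¬hot=1−0.70=0.30, moderate=0.65; AND[a·b] → w = 0.0273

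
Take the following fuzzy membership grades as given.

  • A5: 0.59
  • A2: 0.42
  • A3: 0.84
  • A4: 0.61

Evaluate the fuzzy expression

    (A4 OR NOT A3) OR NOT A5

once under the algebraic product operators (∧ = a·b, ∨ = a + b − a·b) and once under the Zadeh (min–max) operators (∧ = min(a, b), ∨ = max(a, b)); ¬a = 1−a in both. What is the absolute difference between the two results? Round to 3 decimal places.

Under algebraic product:
  NOT A3 = 1 − 0.8400 = 0.1600
  A4 OR NOT A3 = a + b − a·b on (0.6100, 0.1600) = 0.6724
  NOT A5 = 1 − 0.5900 = 0.4100
  (A4 OR NOT A3) OR NOT A5 = a + b − a·b on (0.6724, 0.4100) = 0.8067
  → value = 0.8067
Under Zadeh (min–max):
  NOT A3 = 1 − 0.84 = 0.16
  A4 OR NOT A3 = max(a, b) on (0.61, 0.16) = 0.61
  NOT A5 = 1 − 0.59 = 0.41
  (A4 OR NOT A3) OR NOT A5 = max(a, b) on (0.61, 0.41) = 0.61
  → value = 0.6100
|0.8067 − 0.6100| = 0.197

0.197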